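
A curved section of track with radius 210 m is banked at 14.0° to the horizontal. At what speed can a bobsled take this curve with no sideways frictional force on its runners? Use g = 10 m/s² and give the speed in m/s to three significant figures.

22.9 m/s

On a frictionless banked curve, N sinθ = mv²/r and N cosθ = mg, so tanθ = v²/(rg).
v = √(r g tanθ) = √(210 × 10.0 × tan 14.0°) = √(210 × 10.0 × 0.2493) = √523.6 = 22.88 m/s.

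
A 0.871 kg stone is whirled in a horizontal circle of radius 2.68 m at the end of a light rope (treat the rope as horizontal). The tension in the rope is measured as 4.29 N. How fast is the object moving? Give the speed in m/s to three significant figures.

3.63 m/s

T = m v²/r ⇒ v = √(T r / m) = √(4.29 × 2.68 / 0.871) = √13.20 = 3.633 m/s.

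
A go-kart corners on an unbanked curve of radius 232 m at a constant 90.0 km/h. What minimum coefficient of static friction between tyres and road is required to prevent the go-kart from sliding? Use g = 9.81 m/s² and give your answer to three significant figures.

v = 90.0/3.6 = 25.00 m/s.
Friction provides the centripetal force: μ_s m g = m v²/r, so μ_s = v²/(g r) = (25.00)²/(9.81 × 232) = 625.0/2276 = 0.2746.

0.275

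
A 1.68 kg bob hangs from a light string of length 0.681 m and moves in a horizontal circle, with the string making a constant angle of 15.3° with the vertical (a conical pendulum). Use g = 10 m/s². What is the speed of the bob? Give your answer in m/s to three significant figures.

0.701 m/s

The radius of the circle is r = L sinθ = 0.681 × sin 15.3° = 0.1797 m.
Horizontally T sinθ = mv²/r and vertically T cosθ = mg, so tanθ = v²/(rg).
v = √(r g tanθ) = √(0.1797 × 10.0 × 0.2736) = √0.4916 = 0.7011 m/s.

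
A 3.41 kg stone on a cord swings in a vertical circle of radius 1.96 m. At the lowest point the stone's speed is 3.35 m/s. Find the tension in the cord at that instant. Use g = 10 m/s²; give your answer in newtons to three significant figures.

53.6 N

At the lowest point, T points up (toward the centre) and the weight mg points down (away from the centre), so the net inward force is T − mg = mv²/r.
T = m(v²/r + g) = 3.41 × ((3.35)²/1.96 + 10.0) = 3.41 × (5.726 + 10.0) = 3.41 × 15.73 = 53.62 N.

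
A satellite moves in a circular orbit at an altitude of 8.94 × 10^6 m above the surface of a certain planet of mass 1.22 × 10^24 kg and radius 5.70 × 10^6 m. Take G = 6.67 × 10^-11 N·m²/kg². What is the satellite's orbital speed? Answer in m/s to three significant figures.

2360 m/s

Orbital radius r = R + h = 5.70 × 10^6 + 8.94 × 10^6 = 1.464 × 10^7 m.
Gravity supplies the centripetal force: G M m / r² = m v² / r, so v = √(GM/r).
v = √(6.67 × 10^-11 × 1.22 × 10^24 / 1.464 × 10^7) = √(5.558 × 10^6) = 2358 m/s.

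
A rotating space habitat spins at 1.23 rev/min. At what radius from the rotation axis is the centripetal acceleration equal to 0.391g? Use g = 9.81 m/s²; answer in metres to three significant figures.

231 m

ω = 1.23 rev/min × 2π/60 = 0.1288 rad/s.
a_c = ω²r = 0.391g ⇒ r = 0.391 × 9.81 / (0.1288)² = 3.836/0.01659 = 231.2 m.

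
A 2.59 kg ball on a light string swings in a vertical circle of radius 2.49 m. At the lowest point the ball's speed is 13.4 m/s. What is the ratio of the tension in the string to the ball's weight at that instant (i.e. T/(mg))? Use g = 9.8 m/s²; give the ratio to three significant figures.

8.36

At the bottom, T − mg = mv²/r, so T = m(v²/r + g) and T/(mg) = v²/(rg) + 1 = (13.4)²/(2.49 × 9.8) + 1 = 7.358 + 1 = 8.358.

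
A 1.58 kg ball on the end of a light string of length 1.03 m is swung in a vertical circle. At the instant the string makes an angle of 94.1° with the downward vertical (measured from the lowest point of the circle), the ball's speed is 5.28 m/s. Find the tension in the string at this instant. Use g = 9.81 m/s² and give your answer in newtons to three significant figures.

Take the radial direction toward the centre of the circle as positive. The component of the weight along the string toward the centre is −mg cos φ (φ measured from the bottom), so Newton's second law along the string gives T − mg cos φ = m v²/r.
cos 94.1° = -0.07150, so T = m(v²/r + g cos φ) = 1.58 × ((5.28)²/1.03 + 9.81 × -0.07150) = 1.58 × (27.07 + (-0.7014)) = 1.58 × 26.37 = 41.66 N.

41.7 N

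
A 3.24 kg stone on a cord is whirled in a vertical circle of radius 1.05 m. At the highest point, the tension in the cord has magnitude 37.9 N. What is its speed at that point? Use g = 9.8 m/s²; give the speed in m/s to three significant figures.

4.75 m/s

At the top, T + mg = mv²/r, so v = √(r(T/m + g)) = √(1.05 × (37.9/3.24 + 9.8)) = √(1.05 × 21.50) = √22.57 = 4.751 m/s.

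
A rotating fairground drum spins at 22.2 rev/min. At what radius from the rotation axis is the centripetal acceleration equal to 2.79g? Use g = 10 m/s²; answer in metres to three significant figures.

5.16 m

ω = 22.2 rev/min × 2π/60 = 2.325 rad/s.
a_c = ω²r = 2.79g ⇒ r = 2.79 × 10.0 / (2.325)² = 27.90/5.405 = 5.162 m.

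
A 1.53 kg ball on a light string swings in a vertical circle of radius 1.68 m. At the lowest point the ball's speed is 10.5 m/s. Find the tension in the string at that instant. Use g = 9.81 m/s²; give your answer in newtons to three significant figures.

At the lowest point, T points up (toward the centre) and the weight mg points down (away from the centre), so the net inward force is T − mg = mv²/r.
T = m(v²/r + g) = 1.53 × ((10.5)²/1.68 + 9.81) = 1.53 × (65.62 + 9.81) = 1.53 × 75.44 = 115.4 N.

115 N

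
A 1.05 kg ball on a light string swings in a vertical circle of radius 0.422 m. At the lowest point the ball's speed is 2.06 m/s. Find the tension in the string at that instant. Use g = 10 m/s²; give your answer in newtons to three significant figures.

21.1 N

At the lowest point, T points up (toward the centre) and the weight mg points down (away from the centre), so the net inward force is T − mg = mv²/r.
T = m(v²/r + g) = 1.05 × ((2.06)²/0.422 + 10.0) = 1.05 × (10.06 + 10.0) = 1.05 × 20.06 = 21.06 N.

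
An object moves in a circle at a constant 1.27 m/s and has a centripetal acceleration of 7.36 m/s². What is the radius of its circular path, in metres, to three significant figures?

0.219 m

a_c = v²/r ⇒ r = v²/a_c = (1.27)²/7.36 = 1.613/7.36 = 0.2191 m.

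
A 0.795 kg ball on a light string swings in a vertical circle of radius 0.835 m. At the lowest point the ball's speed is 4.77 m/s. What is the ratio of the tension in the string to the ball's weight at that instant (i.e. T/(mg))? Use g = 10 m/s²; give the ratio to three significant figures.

3.72

At the bottom, T − mg = mv²/r, so T = m(v²/r + g) and T/(mg) = v²/(rg) + 1 = (4.77)²/(0.835 × 10.0) + 1 = 2.725 + 1 = 3.725.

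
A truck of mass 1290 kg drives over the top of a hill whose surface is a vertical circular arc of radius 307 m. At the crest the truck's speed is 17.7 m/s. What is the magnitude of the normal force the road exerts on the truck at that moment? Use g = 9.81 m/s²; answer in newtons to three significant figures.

At the crest the centripetal acceleration points downward (toward the centre of the arc), so mg − N = mv²/r.
N = m(g − v²/r) = 1290 × (9.81 − (17.7)²/307) = 1290 × (9.81 − 1.020) = 1290 × 8.790 = 11340 N.

11300 N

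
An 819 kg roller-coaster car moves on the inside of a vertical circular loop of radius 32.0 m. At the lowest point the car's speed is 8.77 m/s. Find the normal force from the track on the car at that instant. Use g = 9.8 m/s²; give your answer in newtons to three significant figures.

9990 N

At the lowest point, N points up (toward the centre) and the weight mg points down (away from the centre), so the net inward force is N − mg = mv²/r.
N = m(v²/r + g) = 819 × ((8.77)²/32.0 + 9.8) = 819 × (2.404 + 9.8) = 819 × 12.20 = 9995 N.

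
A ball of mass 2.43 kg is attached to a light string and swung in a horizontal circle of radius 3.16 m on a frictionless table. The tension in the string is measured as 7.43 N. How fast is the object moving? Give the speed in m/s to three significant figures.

3.11 m/s

T = m v²/r ⇒ v = √(T r / m) = √(7.43 × 3.16 / 2.43) = √9.662 = 3.108 m/s.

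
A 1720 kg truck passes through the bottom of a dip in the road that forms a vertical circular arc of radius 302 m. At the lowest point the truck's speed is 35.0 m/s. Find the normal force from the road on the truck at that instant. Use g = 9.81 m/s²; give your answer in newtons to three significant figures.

23900 N

At the lowest point, N points up (toward the centre) and the weight mg points down (away from the centre), so the net inward force is N − mg = mv²/r.
N = m(v²/r + g) = 1720 × ((35.0)²/302 + 9.81) = 1720 × (4.056 + 9.81) = 1720 × 13.87 = 23850 N.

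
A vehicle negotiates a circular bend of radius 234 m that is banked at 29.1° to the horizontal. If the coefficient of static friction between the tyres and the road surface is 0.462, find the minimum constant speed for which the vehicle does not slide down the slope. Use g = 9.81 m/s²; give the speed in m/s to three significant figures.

13.1 m/s

At the minimum speed, friction acts up the slope at its limiting value f = μN. Radially (horizontal, toward centre): N sinθ − μN cosθ = mv²/r. Vertically: N cosθ + μN sinθ = mg.
Dividing: v² = r g (sinθ − μcosθ)/(cosθ + μsinθ).
sinθ − μcosθ = 0.4863 − 0.462×0.8738 = 0.08265; cosθ + μsinθ = 0.8738 + 0.462×0.4863 = 1.098.
v² = 234 × 9.81 × 0.08265/1.098 = 172.7 m²/s², so v = 13.14 m/s.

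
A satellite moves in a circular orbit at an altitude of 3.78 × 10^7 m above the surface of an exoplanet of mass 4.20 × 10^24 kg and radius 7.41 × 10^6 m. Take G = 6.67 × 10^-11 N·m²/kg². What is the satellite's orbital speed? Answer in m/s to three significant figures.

2490 m/s

Orbital radius r = R + h = 7.41 × 10^6 + 3.78 × 10^7 = 4.521 × 10^7 m.
Gravity supplies the centripetal force: G M m / r² = m v² / r, so v = √(GM/r).
v = √(6.67 × 10^-11 × 4.20 × 10^24 / 4.521 × 10^7) = √(6.196 × 10^6) = 2489 m/s.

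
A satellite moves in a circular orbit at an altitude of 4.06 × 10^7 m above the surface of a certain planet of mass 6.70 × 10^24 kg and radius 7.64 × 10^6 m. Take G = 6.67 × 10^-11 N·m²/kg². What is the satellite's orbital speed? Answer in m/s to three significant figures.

3040 m/s

Orbital radius r = R + h = 7.64 × 10^6 + 4.06 × 10^7 = 4.824 × 10^7 m.
Gravity supplies the centripetal force: G M m / r² = m v² / r, so v = √(GM/r).
v = √(6.67 × 10^-11 × 6.70 × 10^24 / 4.824 × 10^7) = √(9.264 × 10^6) = 3044 m/s.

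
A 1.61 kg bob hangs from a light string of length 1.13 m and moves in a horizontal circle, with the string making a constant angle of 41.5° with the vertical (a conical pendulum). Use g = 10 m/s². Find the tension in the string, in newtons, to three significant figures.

Vertically the bob has no acceleration, so T cosθ = mg.
T = mg/cosθ = 1.61 × 10.0 / cos 41.5° = 16.10/0.7490 = 21.50 N.

21.5 N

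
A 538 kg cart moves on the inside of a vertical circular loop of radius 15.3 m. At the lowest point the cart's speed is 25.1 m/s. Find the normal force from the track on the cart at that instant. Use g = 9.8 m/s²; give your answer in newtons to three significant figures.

At the lowest point, N points up (toward the centre) and the weight mg points down (away from the centre), so the net inward force is N − mg = mv²/r.
N = m(v²/r + g) = 538 × ((25.1)²/15.3 + 9.8) = 538 × (41.18 + 9.8) = 538 × 50.98 = 27430 N.

27400 N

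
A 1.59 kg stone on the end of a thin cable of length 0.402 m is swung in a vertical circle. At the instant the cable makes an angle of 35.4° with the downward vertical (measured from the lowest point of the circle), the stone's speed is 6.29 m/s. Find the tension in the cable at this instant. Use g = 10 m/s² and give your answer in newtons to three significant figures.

169 N

Take the radial direction toward the centre of the circle as positive. The component of the weight along the string toward the centre is −mg cos φ (φ measured from the bottom), so Newton's second law along the string gives T − mg cos φ = m v²/r.
cos 35.4° = 0.8151, so T = m(v²/r + g cos φ) = 1.59 × ((6.29)²/0.402 + 10.0 × 0.8151) = 1.59 × (98.42 + (8.151)) = 1.59 × 106.6 = 169.4 N.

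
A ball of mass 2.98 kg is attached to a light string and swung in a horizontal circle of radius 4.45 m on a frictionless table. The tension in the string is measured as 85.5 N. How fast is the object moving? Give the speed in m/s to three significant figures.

T = m v²/r ⇒ v = √(T r / m) = √(85.5 × 4.45 / 2.98) = √127.7 = 11.30 m/s.

11.3 m/s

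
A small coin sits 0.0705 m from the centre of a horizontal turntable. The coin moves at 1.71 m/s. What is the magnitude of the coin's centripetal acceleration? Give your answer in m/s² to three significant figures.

41.5 m/s²

a_c = v²/r = (1.710)²/0.0705 = 2.924/0.0705 = 41.48 m/s².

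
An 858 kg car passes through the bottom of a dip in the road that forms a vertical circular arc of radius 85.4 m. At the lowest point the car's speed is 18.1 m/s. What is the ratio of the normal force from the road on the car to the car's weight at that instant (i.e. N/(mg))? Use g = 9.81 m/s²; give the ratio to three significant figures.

At the bottom, N − mg = mv²/r, so N = m(v²/r + g) and N/(mg) = v²/(rg) + 1 = (18.1)²/(85.4 × 9.81) + 1 = 0.3910 + 1 = 1.391.

1.39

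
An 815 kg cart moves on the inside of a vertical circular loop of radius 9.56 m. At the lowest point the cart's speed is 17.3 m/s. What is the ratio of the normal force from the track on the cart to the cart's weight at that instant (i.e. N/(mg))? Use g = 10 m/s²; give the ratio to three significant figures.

At the bottom, N − mg = mv²/r, so N = m(v²/r + g) and N/(mg) = v²/(rg) + 1 = (17.3)²/(9.56 × 10.0) + 1 = 3.131 + 1 = 4.131.

4.13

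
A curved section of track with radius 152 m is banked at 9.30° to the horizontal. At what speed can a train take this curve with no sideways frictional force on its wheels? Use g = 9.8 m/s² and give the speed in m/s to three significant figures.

15.6 m/s

On a frictionless banked curve, N sinθ = mv²/r and N cosθ = mg, so tanθ = v²/(rg).
v = √(r g tanθ) = √(152 × 9.8 × tan 9.30°) = √(152 × 9.8 × 0.1638) = √243.9 = 15.62 m/s.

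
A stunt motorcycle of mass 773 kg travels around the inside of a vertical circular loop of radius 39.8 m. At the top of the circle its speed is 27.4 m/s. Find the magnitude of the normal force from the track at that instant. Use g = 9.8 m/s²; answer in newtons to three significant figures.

At the top, both N and the weight mg point inward (toward the centre), so N + mg = mv²/r.
N = m(v²/r − g) = 773 × ((27.4)²/39.8 − 9.8) = 773 × (18.86 − 9.8) = 773 × 9.063 = 7006 N.

7010 N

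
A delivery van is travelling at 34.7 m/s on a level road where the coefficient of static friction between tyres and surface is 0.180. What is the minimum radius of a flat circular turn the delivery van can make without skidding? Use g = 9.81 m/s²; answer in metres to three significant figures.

682 m

At the limit, μ_s m g = m v²/r, so r_min = v²/(μ_s g) = (34.7)²/(0.180 × 9.81) = 1204/1.766 = 681.9 m.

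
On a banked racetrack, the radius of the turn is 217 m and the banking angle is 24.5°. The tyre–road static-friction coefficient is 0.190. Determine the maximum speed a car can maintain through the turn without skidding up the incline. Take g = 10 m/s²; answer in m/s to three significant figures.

39.2 m/s

At the maximum speed, friction acts down the slope at its limiting value f = μN. Radially (horizontal, toward centre): N sinθ + μN cosθ = mv²/r. Vertically: N cosθ − μN sinθ = mg.
Dividing: v² = r g (sinθ + μcosθ)/(cosθ − μsinθ).
sinθ + μcosθ = 0.4147 + 0.190×0.9100 = 0.5876; cosθ − μsinθ = 0.9100 − 0.190×0.4147 = 0.8312.
v² = 217 × 10.0 × 0.5876/0.8312 = 1534 m²/s², so v = 39.17 m/s.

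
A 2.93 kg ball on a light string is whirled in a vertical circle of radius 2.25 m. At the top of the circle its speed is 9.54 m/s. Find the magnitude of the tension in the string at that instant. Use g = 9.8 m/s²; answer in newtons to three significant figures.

89.8 N

At the top, both T and the weight mg point inward (toward the centre), so T + mg = mv²/r.
T = m(v²/r − g) = 2.93 × ((9.54)²/2.25 − 9.8) = 2.93 × (40.45 − 9.8) = 2.93 × 30.65 = 89.80 N.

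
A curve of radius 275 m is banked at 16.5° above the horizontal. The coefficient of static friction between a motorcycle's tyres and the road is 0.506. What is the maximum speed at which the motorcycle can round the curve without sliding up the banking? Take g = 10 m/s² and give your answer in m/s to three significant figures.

At the maximum speed, friction acts down the slope at its limiting value f = μN. Radially (horizontal, toward centre): N sinθ + μN cosθ = mv²/r. Vertically: N cosθ − μN sinθ = mg.
Dividing: v² = r g (sinθ + μcosθ)/(cosθ − μsinθ).
sinθ + μcosθ = 0.2840 + 0.506×0.9588 = 0.7692; cosθ − μsinθ = 0.9588 − 0.506×0.2840 = 0.8151.
v² = 275 × 10.0 × 0.7692/0.8151 = 2595 m²/s², so v = 50.94 m/s.

50.9 m/s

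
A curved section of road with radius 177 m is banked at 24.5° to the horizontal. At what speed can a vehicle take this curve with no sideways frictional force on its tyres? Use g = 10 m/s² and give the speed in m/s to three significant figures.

On a frictionless banked curve, N sinθ = mv²/r and N cosθ = mg, so tanθ = v²/(rg).
v = √(r g tanθ) = √(177 × 10.0 × tan 24.5°) = √(177 × 10.0 × 0.4557) = √806.6 = 28.40 m/s.

28.4 m/s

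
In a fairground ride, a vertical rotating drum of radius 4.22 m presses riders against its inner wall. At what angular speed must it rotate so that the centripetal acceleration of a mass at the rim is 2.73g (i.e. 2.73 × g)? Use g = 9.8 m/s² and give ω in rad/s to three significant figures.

2.52 rad/s

Centripetal acceleration a_c = ω²r. Setting ω²r = 2.73g:
ω = √(2.73g / r) = √(2.73 × 9.8 / 4.22) = √6.340 = 2.518 rad/s.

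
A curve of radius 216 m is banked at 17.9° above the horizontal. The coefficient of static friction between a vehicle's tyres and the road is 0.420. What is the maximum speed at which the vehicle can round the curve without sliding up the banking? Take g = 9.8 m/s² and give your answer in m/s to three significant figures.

42.7 m/s

At the maximum speed, friction acts down the slope at its limiting value f = μN. Radially (horizontal, toward centre): N sinθ + μN cosθ = mv²/r. Vertically: N cosθ − μN sinθ = mg.
Dividing: v² = r g (sinθ + μcosθ)/(cosθ − μsinθ).
sinθ + μcosθ = 0.3074 + 0.420×0.9516 = 0.7070; cosθ − μsinθ = 0.9516 − 0.420×0.3074 = 0.8225.
v² = 216 × 9.8 × 0.7070/0.8225 = 1820 m²/s², so v = 42.66 m/s.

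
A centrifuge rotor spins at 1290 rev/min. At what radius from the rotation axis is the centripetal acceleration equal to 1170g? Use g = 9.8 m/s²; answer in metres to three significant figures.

ω = 1290 rev/min × 2π/60 = 135.1 rad/s.
a_c = ω²r = 1170g ⇒ r = 1170 × 9.8 / (135.1)² = 11470/18250 = 0.6283 m.

0.628 m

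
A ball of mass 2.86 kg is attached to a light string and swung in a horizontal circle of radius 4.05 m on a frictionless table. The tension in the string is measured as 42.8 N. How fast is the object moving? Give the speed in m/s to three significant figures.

T = m v²/r ⇒ v = √(T r / m) = √(42.8 × 4.05 / 2.86) = √60.61 = 7.785 m/s.

7.79 m/s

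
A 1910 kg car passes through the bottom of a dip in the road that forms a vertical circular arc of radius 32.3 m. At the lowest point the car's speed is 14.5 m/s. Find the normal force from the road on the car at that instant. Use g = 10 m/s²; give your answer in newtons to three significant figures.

At the lowest point, N points up (toward the centre) and the weight mg points down (away from the centre), so the net inward force is N − mg = mv²/r.
N = m(v²/r + g) = 1910 × ((14.5)²/32.3 + 10.0) = 1910 × (6.509 + 10.0) = 1910 × 16.51 = 31530 N.

31500 N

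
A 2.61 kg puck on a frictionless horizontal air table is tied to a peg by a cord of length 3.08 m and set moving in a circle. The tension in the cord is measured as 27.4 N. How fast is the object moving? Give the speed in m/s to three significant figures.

5.69 m/s

T = m v²/r ⇒ v = √(T r / m) = √(27.4 × 3.08 / 2.61) = √32.33 = 5.686 m/s.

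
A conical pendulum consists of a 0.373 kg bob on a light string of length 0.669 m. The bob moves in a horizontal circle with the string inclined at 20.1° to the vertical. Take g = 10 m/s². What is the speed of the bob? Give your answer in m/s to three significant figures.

The radius of the circle is r = L sinθ = 0.669 × sin 20.1° = 0.2299 m.
Horizontally T sinθ = mv²/r and vertically T cosθ = mg, so tanθ = v²/(rg).
v = √(r g tanθ) = √(0.2299 × 10.0 × 0.3659) = √0.8413 = 0.9172 m/s.

0.917 m/s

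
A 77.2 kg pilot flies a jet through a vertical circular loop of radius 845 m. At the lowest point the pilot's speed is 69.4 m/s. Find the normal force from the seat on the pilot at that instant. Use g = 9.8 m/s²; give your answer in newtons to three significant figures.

At the lowest point, N points up (toward the centre) and the weight mg points down (away from the centre), so the net inward force is N − mg = mv²/r.
N = m(v²/r + g) = 77.2 × ((69.4)²/845 + 9.8) = 77.2 × (5.700 + 9.8) = 77.2 × 15.50 = 1197 N.

1200 N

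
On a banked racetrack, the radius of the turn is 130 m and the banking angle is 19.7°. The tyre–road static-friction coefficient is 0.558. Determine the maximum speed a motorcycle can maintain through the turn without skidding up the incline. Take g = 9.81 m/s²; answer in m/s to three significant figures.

At the maximum speed, friction acts down the slope at its limiting value f = μN. Radially (horizontal, toward centre): N sinθ + μN cosθ = mv²/r. Vertically: N cosθ − μN sinθ = mg.
Dividing: v² = r g (sinθ + μcosθ)/(cosθ − μsinθ).
sinθ + μcosθ = 0.3371 + 0.558×0.9415 = 0.8624; cosθ − μsinθ = 0.9415 − 0.558×0.3371 = 0.7534.
v² = 130 × 9.81 × 0.8624/0.7534 = 1460 m²/s², so v = 38.21 m/s.

38.2 m/s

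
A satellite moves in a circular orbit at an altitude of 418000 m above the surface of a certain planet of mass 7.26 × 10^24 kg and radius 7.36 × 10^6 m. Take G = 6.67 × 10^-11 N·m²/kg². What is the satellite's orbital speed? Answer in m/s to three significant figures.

Orbital radius r = R + h = 7.36 × 10^6 + 418000 = 7.778 × 10^6 m.
Gravity supplies the centripetal force: G M m / r² = m v² / r, so v = √(GM/r).
v = √(6.67 × 10^-11 × 7.26 × 10^24 / 7.778 × 10^6) = √(6.226 × 10^7) = 7890 m/s.

7890 m/s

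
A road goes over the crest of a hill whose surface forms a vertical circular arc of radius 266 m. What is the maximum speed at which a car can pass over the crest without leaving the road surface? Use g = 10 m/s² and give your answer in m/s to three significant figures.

51.6 m/s

At the crest the centre of the circle is below the car, so the net downward (centripetal) force is mg − N = mv²/r.
The car leaves the road when N → 0, giving v_max = √(g r) = √(10.0 × 266) = 51.58 m/s.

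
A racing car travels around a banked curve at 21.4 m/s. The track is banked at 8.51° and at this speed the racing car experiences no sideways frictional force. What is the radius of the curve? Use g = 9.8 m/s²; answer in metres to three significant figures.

Frictionless banking: tanθ = v²/(rg), so r = v²/(g tanθ).
r = (21.4)²/(9.8 × tan 8.51°) = 458.0/(9.8 × 0.1496) = 458.0/1.466 = 312.3 m.

312 m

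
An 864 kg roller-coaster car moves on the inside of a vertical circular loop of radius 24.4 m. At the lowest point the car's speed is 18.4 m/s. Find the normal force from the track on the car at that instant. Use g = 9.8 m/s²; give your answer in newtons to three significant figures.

At the lowest point, N points up (toward the centre) and the weight mg points down (away from the centre), so the net inward force is N − mg = mv²/r.
N = m(v²/r + g) = 864 × ((18.4)²/24.4 + 9.8) = 864 × (13.88 + 9.8) = 864 × 23.68 = 20460 N.

20500 N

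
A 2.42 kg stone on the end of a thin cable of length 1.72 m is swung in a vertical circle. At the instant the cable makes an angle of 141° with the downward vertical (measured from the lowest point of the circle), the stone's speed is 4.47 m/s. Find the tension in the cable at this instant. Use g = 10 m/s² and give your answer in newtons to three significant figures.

9.31 N

Take the radial direction toward the centre of the circle as positive. The component of the weight along the string toward the centre is −mg cos φ (φ measured from the bottom), so Newton's second law along the string gives T − mg cos φ = m v²/r.
cos 141° = -0.7771, so T = m(v²/r + g cos φ) = 2.42 × ((4.47)²/1.72 + 10.0 × -0.7771) = 2.42 × (11.62 + (-7.771)) = 2.42 × 3.845 = 9.306 N.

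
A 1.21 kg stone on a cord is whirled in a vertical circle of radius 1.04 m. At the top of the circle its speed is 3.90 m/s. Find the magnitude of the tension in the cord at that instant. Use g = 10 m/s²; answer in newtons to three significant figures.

At the top, both T and the weight mg point inward (toward the centre), so T + mg = mv²/r.
T = m(v²/r − g) = 1.21 × ((3.90)²/1.04 − 10.0) = 1.21 × (14.62 − 10.0) = 1.21 × 4.625 = 5.596 N.

5.60 N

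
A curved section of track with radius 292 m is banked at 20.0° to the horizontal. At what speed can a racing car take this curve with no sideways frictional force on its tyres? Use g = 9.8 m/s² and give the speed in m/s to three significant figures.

On a frictionless banked curve, N sinθ = mv²/r and N cosθ = mg, so tanθ = v²/(rg).
v = √(r g tanθ) = √(292 × 9.8 × tan 20.0°) = √(292 × 9.8 × 0.3640) = √1042 = 32.27 m/s.

32.3 m/s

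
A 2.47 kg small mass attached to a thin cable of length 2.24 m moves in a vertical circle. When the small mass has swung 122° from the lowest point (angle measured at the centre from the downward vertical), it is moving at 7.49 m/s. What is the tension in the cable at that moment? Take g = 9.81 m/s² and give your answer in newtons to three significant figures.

Take the radial direction toward the centre of the circle as positive. The component of the weight along the string toward the centre is −mg cos φ (φ measured from the bottom), so Newton's second law along the string gives T − mg cos φ = m v²/r.
cos 122° = -0.5299, so T = m(v²/r + g cos φ) = 2.47 × ((7.49)²/2.24 + 9.81 × -0.5299) = 2.47 × (25.04 + (-5.199)) = 2.47 × 19.85 = 49.02 N.

49.0 N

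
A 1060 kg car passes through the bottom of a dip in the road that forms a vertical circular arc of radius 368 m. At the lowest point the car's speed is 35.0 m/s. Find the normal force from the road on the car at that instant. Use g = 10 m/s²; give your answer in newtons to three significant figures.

14100 N

At the lowest point, N points up (toward the centre) and the weight mg points down (away from the centre), so the net inward force is N − mg = mv²/r.
N = m(v²/r + g) = 1060 × ((35.0)²/368 + 10.0) = 1060 × (3.329 + 10.0) = 1060 × 13.33 = 14130 N.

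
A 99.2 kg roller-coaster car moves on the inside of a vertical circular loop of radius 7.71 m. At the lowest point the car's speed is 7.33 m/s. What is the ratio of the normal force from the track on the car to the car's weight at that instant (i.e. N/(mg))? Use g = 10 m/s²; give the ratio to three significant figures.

At the bottom, N − mg = mv²/r, so N = m(v²/r + g) and N/(mg) = v²/(rg) + 1 = (7.33)²/(7.71 × 10.0) + 1 = 0.6969 + 1 = 1.697.

1.70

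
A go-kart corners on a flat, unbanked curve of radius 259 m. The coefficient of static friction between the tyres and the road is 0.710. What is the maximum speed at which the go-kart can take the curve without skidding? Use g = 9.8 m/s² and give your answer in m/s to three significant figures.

42.5 m/s

Friction provides the centripetal force on a flat curve. At maximum speed it is at its limiting value: μ_s m g = m v²/r.
Mass cancels: v_max = √(μ_s g r) = √(0.710 × 9.8 × 259) = √1802 = 42.45 m/s.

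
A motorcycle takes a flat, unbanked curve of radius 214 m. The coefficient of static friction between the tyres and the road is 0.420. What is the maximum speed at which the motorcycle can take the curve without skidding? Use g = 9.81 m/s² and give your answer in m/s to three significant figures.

Friction provides the centripetal force on a flat curve. At maximum speed it is at its limiting value: μ_s m g = m v²/r.
Mass cancels: v_max = √(μ_s g r) = √(0.420 × 9.81 × 214) = √881.7 = 29.69 m/s.

29.7 m/s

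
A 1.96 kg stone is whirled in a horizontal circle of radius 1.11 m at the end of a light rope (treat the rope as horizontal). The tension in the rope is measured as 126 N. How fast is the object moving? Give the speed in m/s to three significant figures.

8.45 m/s

T = m v²/r ⇒ v = √(T r / m) = √(126 × 1.11 / 1.96) = √71.36 = 8.447 m/s.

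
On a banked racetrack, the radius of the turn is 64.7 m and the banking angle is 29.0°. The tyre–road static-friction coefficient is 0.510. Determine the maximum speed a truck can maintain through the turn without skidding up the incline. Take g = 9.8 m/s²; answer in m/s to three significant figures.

30.7 m/s

At the maximum speed, friction acts down the slope at its limiting value f = μN. Radially (horizontal, toward centre): N sinθ + μN cosθ = mv²/r. Vertically: N cosθ − μN sinθ = mg.
Dividing: v² = r g (sinθ + μcosθ)/(cosθ − μsinθ).
sinθ + μcosθ = 0.4848 + 0.510×0.8746 = 0.9309; cosθ − μsinθ = 0.8746 − 0.510×0.4848 = 0.6274.
v² = 64.7 × 9.8 × 0.9309/0.6274 = 940.8 m²/s², so v = 30.67 m/s.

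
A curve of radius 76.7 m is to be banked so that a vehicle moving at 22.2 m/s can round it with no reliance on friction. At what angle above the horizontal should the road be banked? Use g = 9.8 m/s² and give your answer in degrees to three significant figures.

33.3°

With no friction, the horizontal component of the normal force provides the centripetal force: N sinθ = mv²/r, while N cosθ = mg vertically.
Dividing: tanθ = v²/(r g) = (22.2)²/(76.7 × 9.8) = 492.8/751.7 = 0.6557.
θ = arctan(0.6557) = 33.25°.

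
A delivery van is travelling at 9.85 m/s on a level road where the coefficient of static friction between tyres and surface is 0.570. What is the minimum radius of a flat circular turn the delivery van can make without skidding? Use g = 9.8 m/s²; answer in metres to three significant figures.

17.4 m

At the limit, μ_s m g = m v²/r, so r_min = v²/(μ_s g) = (9.85)²/(0.570 × 9.8) = 97.02/5.586 = 17.37 m.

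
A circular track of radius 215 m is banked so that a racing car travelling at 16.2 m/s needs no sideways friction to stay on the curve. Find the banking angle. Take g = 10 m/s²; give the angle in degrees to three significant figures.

6.96°

With no friction, the horizontal component of the normal force provides the centripetal force: N sinθ = mv²/r, while N cosθ = mg vertically.
Dividing: tanθ = v²/(r g) = (16.2)²/(215 × 10.0) = 262.4/2150 = 0.1221.
θ = arctan(0.1221) = 6.959°.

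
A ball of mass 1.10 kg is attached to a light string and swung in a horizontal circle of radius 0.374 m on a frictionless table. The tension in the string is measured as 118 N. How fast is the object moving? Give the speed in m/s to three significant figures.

6.33 m/s

T = m v²/r ⇒ v = √(T r / m) = √(118 × 0.374 / 1.10) = √40.12 = 6.334 m/s.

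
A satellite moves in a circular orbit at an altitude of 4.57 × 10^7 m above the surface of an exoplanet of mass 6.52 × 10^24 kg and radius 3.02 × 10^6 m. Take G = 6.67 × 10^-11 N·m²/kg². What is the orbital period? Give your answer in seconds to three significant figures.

102000 s

r = R + h = 3.02 × 10^6 + 4.57 × 10^7 = 4.872 × 10^7 m. Gravity provides the centripetal force: G M m / r² = m v² / r ⇒ v = √(GM/r) = 2988 m/s.
T = 2πr/v = 2π × 4.872 × 10^7 / 2988 = 102500 s.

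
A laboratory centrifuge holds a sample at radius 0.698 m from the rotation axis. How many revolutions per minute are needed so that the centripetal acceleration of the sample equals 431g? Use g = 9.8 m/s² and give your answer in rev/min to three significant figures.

743 rev/min

Require ω²r = 431g, so ω = √(431 × 9.8/0.698) = 77.79 rad/s.
In rev/min: ω × 60/(2π) = 77.79 × 60/(2π) = 742.8 rev/min.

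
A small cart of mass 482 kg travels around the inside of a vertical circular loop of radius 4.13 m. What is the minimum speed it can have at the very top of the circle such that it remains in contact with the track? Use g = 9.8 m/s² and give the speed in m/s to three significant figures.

At the highest point the centre is directly below, so both the weight and N act inward: N + mg = mv²/r.
At minimum speed N → 0, so mg = mv_min²/r ⇒ v_min = √(g r) = √(9.8 × 4.13) = 6.362 m/s.

6.36 m/s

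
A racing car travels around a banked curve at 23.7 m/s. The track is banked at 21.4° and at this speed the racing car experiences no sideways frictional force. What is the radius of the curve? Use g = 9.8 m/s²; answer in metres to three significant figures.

146 m

Frictionless banking: tanθ = v²/(rg), so r = v²/(g tanθ).
r = (23.7)²/(9.8 × tan 21.4°) = 561.7/(9.8 × 0.3919) = 561.7/3.841 = 146.3 m.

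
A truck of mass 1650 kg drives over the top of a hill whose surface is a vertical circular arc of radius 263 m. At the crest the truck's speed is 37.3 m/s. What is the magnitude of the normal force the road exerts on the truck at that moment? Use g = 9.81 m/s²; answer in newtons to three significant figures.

7460 N

At the crest the centripetal acceleration points downward (toward the centre of the arc), so mg − N = mv²/r.
N = m(g − v²/r) = 1650 × (9.81 − (37.3)²/263) = 1650 × (9.81 − 5.290) = 1650 × 4.520 = 7458 N.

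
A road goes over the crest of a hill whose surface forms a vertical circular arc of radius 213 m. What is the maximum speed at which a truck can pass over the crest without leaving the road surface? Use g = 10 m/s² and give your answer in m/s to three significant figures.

46.2 m/s

At the crest the centre of the circle is below the truck, so the net downward (centripetal) force is mg − N = mv²/r.
The truck leaves the road when N → 0, giving v_max = √(g r) = √(10.0 × 213) = 46.15 m/s.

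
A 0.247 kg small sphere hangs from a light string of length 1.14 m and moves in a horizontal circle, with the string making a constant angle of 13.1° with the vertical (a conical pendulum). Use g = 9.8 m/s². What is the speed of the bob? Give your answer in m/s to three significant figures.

The radius of the circle is r = L sinθ = 1.14 × sin 13.1° = 0.2584 m.
Horizontally T sinθ = mv²/r and vertically T cosθ = mg, so tanθ = v²/(rg).
v = √(r g tanθ) = √(0.2584 × 9.8 × 0.2327) = √0.5892 = 0.7676 m/s.

0.768 m/s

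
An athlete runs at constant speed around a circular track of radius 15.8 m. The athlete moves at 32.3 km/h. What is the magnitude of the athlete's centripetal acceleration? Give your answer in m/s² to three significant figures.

v = 32.3 km/h = 32.3/3.6 = 8.972 m/s.
a_c = v²/r = (8.972)²/15.8 = 80.50/15.8 = 5.095 m/s².

5.09 m/s²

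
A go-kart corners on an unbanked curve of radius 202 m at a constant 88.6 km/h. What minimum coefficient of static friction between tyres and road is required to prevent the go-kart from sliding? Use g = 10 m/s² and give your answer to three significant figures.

v = 88.6/3.6 = 24.61 m/s.
Friction provides the centripetal force: μ_s m g = m v²/r, so μ_s = v²/(g r) = (24.61)²/(10.0 × 202) = 605.7/2020 = 0.2999.

0.300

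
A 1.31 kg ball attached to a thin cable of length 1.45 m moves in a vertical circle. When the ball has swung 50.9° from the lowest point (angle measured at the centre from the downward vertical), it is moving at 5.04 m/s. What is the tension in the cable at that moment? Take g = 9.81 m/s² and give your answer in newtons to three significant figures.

Take the radial direction toward the centre of the circle as positive. The component of the weight along the string toward the centre is −mg cos φ (φ measured from the bottom), so Newton's second law along the string gives T − mg cos φ = m v²/r.
cos 50.9° = 0.6307, so T = m(v²/r + g cos φ) = 1.31 × ((5.04)²/1.45 + 9.81 × 0.6307) = 1.31 × (17.52 + (6.187)) = 1.31 × 23.71 = 31.05 N.

31.1 N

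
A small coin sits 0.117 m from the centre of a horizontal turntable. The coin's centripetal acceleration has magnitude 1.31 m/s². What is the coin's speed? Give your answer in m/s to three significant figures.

0.391 m/s

a_c = v²/r ⇒ v = √(a_c · r) = √(1.31 × 0.117) = √0.1533 = 0.3915 m/s.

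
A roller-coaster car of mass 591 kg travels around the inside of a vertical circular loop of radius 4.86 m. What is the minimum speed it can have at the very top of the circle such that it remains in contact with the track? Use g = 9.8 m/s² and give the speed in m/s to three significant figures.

At the top, both weight mg and N point toward the centre: N + mg = mv²/r.
At minimum speed N → 0, so mg = mv_min²/r ⇒ v_min = √(g r) = √(9.8 × 4.86) = 6.901 m/s.

6.90 m/s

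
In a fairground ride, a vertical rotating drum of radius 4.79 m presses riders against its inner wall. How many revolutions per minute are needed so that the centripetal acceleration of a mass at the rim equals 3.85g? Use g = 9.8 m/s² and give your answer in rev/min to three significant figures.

Require ω²r = 3.85g, so ω = √(3.85 × 9.8/4.79) = 2.807 rad/s.
In rev/min: ω × 60/(2π) = 2.807 × 60/(2π) = 26.80 rev/min.

26.8 rev/min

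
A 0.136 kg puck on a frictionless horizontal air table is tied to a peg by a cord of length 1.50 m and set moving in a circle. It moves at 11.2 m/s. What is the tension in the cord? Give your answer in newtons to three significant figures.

11.4 N

The tension is the only horizontal force, so it supplies the full centripetal force: T = m v²/r = 0.136 × (11.20)²/1.50 = 0.136 × 125.4/1.50 = 11.37 N.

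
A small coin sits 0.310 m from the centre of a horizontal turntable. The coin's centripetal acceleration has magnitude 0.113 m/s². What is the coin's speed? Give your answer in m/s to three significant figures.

0.187 m/s

a_c = v²/r ⇒ v = √(a_c · r) = √(0.113 × 0.310) = √0.03503 = 0.1872 m/s.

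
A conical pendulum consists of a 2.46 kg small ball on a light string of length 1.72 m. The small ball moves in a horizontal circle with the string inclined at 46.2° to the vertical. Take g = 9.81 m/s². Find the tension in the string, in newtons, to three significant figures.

34.9 N

Vertically the bob has no acceleration, so T cosθ = mg.
T = mg/cosθ = 2.46 × 9.81 / cos 46.2° = 24.13/0.6921 = 34.87 N.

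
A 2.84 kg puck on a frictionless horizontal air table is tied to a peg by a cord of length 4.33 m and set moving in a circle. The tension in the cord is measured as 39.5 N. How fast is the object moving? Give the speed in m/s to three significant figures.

T = m v²/r ⇒ v = √(T r / m) = √(39.5 × 4.33 / 2.84) = √60.22 = 7.760 m/s.

7.76 m/s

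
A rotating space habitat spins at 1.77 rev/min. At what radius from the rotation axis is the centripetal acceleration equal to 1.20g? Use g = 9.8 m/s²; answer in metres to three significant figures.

ω = 1.77 rev/min × 2π/60 = 0.1854 rad/s.
a_c = ω²r = 1.20g ⇒ r = 1.20 × 9.8 / (0.1854)² = 11.76/0.03436 = 342.3 m.

342 m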